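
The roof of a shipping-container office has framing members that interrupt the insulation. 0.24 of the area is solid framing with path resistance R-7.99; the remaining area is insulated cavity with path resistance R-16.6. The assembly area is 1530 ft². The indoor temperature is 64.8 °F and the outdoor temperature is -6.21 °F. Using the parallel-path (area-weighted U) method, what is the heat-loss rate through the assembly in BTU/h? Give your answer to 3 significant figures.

8240 BTU/h

U_eff = 0.76/16.6 + 0.24/7.99 = 0.04578 + 0.03004 = 0.07582
R_eff = 1/U_eff = 13.19 ft²·°F·h/BTU
Q = 1530 × (64.8 − (-6.21)) / 13.19 = 8238 BTU/h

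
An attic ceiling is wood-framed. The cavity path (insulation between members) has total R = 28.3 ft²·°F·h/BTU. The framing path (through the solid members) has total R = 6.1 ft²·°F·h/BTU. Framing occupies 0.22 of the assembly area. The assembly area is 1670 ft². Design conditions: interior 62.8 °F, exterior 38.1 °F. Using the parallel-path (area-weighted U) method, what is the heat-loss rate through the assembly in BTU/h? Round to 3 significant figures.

U_eff = 0.78/28.3 + 0.22/6.1 = 0.02756 + 0.03607 = 0.06363
R_eff = 1/U_eff = 15.72 ft²·°F·h/BTU
Q = 1670 × (62.8 − 38.1) / 15.72 = 2625 BTU/h

2620 BTU/h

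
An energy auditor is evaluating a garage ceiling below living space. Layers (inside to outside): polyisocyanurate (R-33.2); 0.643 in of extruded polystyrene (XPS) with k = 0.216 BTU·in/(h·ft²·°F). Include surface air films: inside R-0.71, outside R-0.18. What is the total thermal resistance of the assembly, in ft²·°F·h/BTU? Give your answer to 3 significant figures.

0.643/0.216 = 2.977
R_total = 0.71 + 33.2 + 2.977 + 0.18 = 37.07 ft²·°F·h/BTU

37.1 ft²·°F·h/BTU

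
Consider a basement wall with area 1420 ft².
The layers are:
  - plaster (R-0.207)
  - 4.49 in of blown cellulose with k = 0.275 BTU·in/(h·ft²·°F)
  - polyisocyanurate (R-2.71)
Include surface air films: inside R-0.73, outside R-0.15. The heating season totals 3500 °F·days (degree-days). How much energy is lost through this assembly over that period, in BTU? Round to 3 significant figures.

4.49/0.275 = 16.33
R_total = 0.73 + 0.207 + 16.33 + 2.71 + 0.15 = 20.12 ft²·°F·h/BTU
E = A × HDD × 24 / R = 1420 × 3500 × 24 / 20.12 = 5927000 BTU

5930000 BTU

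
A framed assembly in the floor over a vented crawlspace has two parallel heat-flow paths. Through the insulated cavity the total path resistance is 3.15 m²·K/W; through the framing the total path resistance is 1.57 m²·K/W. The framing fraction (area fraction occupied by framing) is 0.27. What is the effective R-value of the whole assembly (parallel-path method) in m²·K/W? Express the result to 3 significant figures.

2.48 m²·K/W

U_eff = 0.73/3.15 + 0.27/1.57 = 0.2317 + 0.172 = 0.4037
R_eff = 1/U_eff = 2.477 m²·K/W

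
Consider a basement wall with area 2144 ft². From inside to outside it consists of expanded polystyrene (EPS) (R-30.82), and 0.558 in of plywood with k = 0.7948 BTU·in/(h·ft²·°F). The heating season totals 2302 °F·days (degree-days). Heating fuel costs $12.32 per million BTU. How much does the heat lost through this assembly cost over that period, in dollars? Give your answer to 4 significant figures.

46.30 dollars

0.558/0.7948 = 0.70206
R_total = 30.82 + 0.70206 = 31.522 ft²·°F·h/BTU
E = A × HDD × 24 / R = 2144 × 2302 × 24 / 31.522 = 3757700 BTU
Cost = 3757700/10⁶ × 12.32 = $46.295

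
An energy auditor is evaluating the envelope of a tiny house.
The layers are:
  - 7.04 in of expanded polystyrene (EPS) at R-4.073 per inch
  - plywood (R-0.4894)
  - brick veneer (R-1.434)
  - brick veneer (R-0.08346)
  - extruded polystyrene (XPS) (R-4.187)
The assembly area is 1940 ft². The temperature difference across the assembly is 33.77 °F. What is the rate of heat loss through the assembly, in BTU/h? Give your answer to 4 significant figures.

7.04 × 4.073 = 28.674
R_total = 28.674 + 0.4894 + 1.434 + 0.08346 + 4.187 = 34.868 ft²·°F·h/BTU
Q = A·ΔT/R = 1940 × 33.77 / 34.868 = 1878.9 BTU/h

1879 BTU/h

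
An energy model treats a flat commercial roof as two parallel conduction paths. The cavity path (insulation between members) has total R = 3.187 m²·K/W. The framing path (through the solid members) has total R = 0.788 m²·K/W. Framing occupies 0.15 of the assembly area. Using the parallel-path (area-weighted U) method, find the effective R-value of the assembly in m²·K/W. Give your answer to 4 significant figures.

U_eff = 0.85/3.187 + 0.15/0.788 = 0.26671 + 0.19036 = 0.45706
R_eff = 1/U_eff = 2.1879 m²·K/W

2.188 m²·K/W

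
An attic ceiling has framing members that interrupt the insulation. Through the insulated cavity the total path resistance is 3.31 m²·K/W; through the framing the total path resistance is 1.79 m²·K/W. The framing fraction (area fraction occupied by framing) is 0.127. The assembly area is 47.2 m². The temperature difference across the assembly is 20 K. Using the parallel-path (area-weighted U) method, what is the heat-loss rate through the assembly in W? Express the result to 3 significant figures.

U_eff = 0.873/3.31 + 0.127/1.79 = 0.2637 + 0.07095 = 0.3347
R_eff = 1/U_eff = 2.988 m²·K/W
Q = 47.2 × 20 / 2.988 = 316 W

316 W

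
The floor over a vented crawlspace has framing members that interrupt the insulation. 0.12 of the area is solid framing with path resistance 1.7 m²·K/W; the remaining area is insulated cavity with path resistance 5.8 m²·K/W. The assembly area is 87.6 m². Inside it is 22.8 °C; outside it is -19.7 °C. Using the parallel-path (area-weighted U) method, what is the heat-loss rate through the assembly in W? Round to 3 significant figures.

828 W

U_eff = 0.88/5.8 + 0.12/1.7 = 0.1517 + 0.07059 = 0.2223
R_eff = 1/U_eff = 4.498 m²·K/W
Q = 87.6 × (22.8 − (-19.7)) / 4.498 = 827.7 W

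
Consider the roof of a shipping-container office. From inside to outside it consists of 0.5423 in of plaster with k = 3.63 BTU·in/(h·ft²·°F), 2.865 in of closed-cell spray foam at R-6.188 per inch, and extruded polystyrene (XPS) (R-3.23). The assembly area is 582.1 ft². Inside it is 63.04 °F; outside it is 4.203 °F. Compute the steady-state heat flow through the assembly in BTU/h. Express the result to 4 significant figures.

1623 BTU/h

0.5423/3.63 = 0.14939
2.865 × 6.188 = 17.729
R_total = 0.14939 + 17.729 + 3.23 = 21.108 ft²·°F·h/BTU
Q = A·ΔT/R = 582.1 × (63.04 − 4.203) / 21.108 = 1622.6 BTU/h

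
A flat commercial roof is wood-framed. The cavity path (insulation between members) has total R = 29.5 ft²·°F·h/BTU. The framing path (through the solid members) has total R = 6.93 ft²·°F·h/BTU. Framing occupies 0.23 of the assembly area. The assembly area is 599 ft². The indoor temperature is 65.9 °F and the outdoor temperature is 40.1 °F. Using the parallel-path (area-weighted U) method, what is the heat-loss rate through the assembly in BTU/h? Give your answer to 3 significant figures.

916 BTU/h

U_eff = 0.77/29.5 + 0.23/6.93 = 0.0261 + 0.03319 = 0.05929
R_eff = 1/U_eff = 16.87 ft²·°F·h/BTU
Q = 599 × (65.9 − 40.1) / 16.87 = 916.3 BTU/h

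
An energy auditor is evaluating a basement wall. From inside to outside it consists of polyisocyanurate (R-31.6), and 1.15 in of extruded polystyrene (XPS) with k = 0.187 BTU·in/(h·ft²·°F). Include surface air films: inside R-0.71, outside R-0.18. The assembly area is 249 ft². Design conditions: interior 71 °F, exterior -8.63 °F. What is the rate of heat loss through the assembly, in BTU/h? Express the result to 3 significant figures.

513 BTU/h

1.15/0.187 = 6.15
R_total = 0.71 + 31.6 + 6.15 + 0.18 = 38.64 ft²·°F·h/BTU
Q = A·ΔT/R = 249 × (71 − (-8.63)) / 38.64 = 513.1 BTU/h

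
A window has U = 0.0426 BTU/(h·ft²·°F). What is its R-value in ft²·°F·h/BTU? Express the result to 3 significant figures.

23.5 ft²·°F·h/BTU

R = 1/U = 1/0.0426 = 23.47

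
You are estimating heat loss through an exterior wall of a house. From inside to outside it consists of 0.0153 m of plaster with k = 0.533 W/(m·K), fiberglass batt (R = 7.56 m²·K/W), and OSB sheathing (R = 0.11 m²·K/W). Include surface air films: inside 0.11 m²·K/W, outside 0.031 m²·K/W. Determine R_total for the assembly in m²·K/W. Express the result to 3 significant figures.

7.84 m²·K/W

0.0153/0.533 = 0.02871
R_total = 0.11 + 0.02871 + 7.56 + 0.11 + 0.031 = 7.84 m²·K/W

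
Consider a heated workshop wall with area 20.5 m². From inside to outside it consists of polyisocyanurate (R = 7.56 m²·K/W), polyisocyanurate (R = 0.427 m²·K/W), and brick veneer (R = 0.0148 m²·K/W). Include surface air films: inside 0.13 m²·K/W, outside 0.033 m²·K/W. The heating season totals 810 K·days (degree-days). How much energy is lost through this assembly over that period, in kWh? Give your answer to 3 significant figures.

48.8 kWh

R_total = 0.13 + 7.56 + 0.427 + 0.0148 + 0.033 = 8.165 m²·K/W
E = A × HDD × 24 / R / 1000 = 20.5 × 810 × 24 / 8.165 / 1000 = 48.81 kWh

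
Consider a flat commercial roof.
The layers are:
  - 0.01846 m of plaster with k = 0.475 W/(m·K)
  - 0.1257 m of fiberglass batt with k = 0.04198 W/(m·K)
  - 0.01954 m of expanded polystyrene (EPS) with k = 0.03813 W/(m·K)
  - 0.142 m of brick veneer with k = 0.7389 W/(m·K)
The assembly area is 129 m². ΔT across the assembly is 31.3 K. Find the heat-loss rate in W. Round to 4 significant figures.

0.01846/0.475 = 0.038863
0.1257/0.04198 = 2.9943
0.01954/0.03813 = 0.51246
0.142/0.7389 = 0.19218
R_total = 0.038863 + 2.9943 + 0.51246 + 0.19218 = 3.7378 m²·K/W
Q = A·ΔT/R = 129 × 31.3 / 3.7378 = 1080.2 W

1080 W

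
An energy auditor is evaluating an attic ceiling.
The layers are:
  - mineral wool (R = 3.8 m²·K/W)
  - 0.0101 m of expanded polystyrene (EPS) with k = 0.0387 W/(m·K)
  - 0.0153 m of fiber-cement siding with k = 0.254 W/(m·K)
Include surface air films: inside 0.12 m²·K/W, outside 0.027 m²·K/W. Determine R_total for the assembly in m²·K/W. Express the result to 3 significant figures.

0.0101/0.0387 = 0.261
0.0153/0.254 = 0.06024
R_total = 0.12 + 3.8 + 0.261 + 0.06024 + 0.027 = 4.268 m²·K/W

4.27 m²·K/W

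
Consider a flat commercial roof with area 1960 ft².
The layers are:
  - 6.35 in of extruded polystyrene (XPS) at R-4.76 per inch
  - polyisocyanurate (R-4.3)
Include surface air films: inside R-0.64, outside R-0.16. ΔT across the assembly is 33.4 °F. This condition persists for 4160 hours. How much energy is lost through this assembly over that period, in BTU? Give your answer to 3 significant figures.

7710000 BTU

6.35 × 4.76 = 30.23
R_total = 0.64 + 30.23 + 4.3 + 0.16 = 35.33 ft²·°F·h/BTU
Q = 1960 × 33.4 / 35.33 = 1853 BTU/h
E = 1853 × 4160 = 7709000 BTU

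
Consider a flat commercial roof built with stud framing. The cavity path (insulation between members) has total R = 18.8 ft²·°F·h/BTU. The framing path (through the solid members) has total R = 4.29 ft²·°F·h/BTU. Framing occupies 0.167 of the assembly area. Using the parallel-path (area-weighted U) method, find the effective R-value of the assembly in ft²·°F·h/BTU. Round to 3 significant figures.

12.0 ft²·°F·h/BTU

U_eff = 0.833/18.8 + 0.167/4.29 = 0.04431 + 0.03893 = 0.08324
R_eff = 1/U_eff = 12.01 ft²·°F·h/BTU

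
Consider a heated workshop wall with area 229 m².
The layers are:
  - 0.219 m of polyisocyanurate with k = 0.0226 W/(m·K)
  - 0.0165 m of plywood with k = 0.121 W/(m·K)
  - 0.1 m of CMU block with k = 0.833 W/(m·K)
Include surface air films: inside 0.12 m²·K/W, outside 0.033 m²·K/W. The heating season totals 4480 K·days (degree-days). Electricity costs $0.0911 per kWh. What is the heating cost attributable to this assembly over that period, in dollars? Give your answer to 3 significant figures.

222 dollars

0.219/0.0226 = 9.69
0.0165/0.121 = 0.1364
0.1/0.833 = 0.12
R_total = 0.12 + 9.69 + 0.1364 + 0.12 + 0.033 = 10.1 m²·K/W
E = A × HDD × 24 / R / 1000 = 229 × 4480 × 24 / 10.1 / 1000 = 2438 kWh
Cost = 2438 × 0.0911 = $222.1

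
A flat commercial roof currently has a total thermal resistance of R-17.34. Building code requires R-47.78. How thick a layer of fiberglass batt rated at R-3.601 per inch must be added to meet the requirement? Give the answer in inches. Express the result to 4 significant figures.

ΔR = 47.78 − 17.34 = 30.44 ft²·°F·h/BTU
L = ΔR / (R/in) = 30.44/3.601 = 8.4532 in

8.453 in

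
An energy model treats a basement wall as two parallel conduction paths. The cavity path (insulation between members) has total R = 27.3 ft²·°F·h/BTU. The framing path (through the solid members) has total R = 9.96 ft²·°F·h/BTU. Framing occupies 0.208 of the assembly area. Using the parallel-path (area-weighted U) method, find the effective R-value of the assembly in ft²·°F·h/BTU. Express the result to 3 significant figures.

20.0 ft²·°F·h/BTU

U_eff = 0.792/27.3 + 0.208/9.96 = 0.02901 + 0.02088 = 0.04989
R_eff = 1/U_eff = 20.04 ft²·°F·h/BTU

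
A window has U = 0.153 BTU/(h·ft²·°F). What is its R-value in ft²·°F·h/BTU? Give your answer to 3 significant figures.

6.54 ft²·°F·h/BTU

R = 1/U = 1/0.153 = 6.536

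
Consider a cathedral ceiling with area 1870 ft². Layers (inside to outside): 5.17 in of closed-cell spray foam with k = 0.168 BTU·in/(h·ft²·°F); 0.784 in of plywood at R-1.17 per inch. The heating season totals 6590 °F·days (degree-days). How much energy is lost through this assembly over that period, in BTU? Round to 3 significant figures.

9330000 BTU

5.17/0.168 = 30.77
0.784 × 1.17 = 0.9173
R_total = 30.77 + 0.9173 = 31.69 ft²·°F·h/BTU
E = A × HDD × 24 / R = 1870 × 6590 × 24 / 31.69 = 9333000 BTU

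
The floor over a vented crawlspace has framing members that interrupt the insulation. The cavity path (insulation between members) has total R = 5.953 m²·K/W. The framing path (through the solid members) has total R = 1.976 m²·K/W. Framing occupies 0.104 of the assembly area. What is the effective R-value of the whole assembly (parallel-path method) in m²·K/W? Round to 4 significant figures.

4.923 m²·K/W

U_eff = 0.896/5.953 + 0.104/1.976 = 0.15051 + 0.052632 = 0.20314
R_eff = 1/U_eff = 4.9226 m²·K/W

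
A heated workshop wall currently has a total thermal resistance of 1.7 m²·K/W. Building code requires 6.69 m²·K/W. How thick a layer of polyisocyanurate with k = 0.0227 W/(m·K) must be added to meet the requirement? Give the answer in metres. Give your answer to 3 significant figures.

ΔR = 6.69 − 1.7 = 4.99 m²·K/W
L = ΔR × k = 4.99 × 0.0227 = 0.1133 m

0.113 m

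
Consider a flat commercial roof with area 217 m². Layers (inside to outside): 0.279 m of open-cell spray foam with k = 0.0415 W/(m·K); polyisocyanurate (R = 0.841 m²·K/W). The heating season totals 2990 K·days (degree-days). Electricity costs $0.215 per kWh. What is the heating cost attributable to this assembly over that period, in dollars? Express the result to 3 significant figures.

0.279/0.0415 = 6.723
R_total = 6.723 + 0.841 = 7.564 m²·K/W
E = A × HDD × 24 / R / 1000 = 217 × 2990 × 24 / 7.564 / 1000 = 2059 kWh
Cost = 2059 × 0.215 = $442.6

443 dollars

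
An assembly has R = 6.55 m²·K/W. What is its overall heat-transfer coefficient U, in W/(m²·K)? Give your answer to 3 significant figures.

0.153 W/(m²·K)

U = 1/R = 1/6.55 = 0.1527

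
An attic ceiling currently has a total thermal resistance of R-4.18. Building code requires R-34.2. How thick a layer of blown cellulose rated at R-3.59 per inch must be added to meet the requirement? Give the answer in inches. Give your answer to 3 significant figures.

8.36 in

ΔR = 34.2 − 4.18 = 30.02 ft²·°F·h/BTU
L = ΔR / (R/in) = 30.02/3.59 = 8.362 in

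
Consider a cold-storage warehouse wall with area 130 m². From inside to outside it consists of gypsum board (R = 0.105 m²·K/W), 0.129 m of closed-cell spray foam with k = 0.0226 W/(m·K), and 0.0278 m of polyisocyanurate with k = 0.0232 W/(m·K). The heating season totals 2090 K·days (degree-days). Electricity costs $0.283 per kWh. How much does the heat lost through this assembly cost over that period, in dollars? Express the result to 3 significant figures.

0.129/0.0226 = 5.708
0.0278/0.0232 = 1.198
R_total = 0.105 + 5.708 + 1.198 = 7.011 m²·K/W
E = A × HDD × 24 / R / 1000 = 130 × 2090 × 24 / 7.011 / 1000 = 930 kWh
Cost = 930 × 0.283 = $263.2

263 dollars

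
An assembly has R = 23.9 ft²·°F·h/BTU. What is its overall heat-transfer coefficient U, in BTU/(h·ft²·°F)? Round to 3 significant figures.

U = 1/R = 1/23.9 = 0.04184

0.0418 BTU/(h·ft²·°F)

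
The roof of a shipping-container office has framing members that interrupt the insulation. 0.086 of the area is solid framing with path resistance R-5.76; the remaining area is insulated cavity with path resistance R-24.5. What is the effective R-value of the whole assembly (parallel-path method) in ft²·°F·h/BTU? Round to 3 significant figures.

19.1 ft²·°F·h/BTU

U_eff = 0.914/24.5 + 0.086/5.76 = 0.03731 + 0.01493 = 0.05224
R_eff = 1/U_eff = 19.14 ft²·°F·h/BTU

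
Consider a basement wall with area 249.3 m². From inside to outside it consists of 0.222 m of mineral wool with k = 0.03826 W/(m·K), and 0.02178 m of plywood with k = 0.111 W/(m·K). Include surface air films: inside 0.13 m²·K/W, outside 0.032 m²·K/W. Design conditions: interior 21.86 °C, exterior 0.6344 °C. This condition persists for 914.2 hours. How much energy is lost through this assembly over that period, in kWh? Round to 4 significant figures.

0.222/0.03826 = 5.8024
0.02178/0.111 = 0.19622
R_total = 0.13 + 5.8024 + 0.19622 + 0.032 = 6.1606 m²·K/W
Q = 249.3 × (21.86 − 0.6344) / 6.1606 = 858.93 W
E = 858.93 W × 914.2 h / 1000 = 785.23 kWh

785.2 kWh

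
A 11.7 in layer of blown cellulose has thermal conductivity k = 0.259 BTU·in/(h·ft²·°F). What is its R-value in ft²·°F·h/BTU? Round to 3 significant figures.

R = L/k = 11.7/0.259 = 45.17 ft²·°F·h/BTU

45.2 ft²·°F·h/BTU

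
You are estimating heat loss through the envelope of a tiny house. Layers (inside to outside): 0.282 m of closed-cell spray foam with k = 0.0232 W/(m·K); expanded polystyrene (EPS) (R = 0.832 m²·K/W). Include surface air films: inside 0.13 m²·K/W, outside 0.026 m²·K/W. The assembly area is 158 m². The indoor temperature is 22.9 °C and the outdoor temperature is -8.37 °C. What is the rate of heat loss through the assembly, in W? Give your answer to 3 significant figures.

376 W

0.282/0.0232 = 12.16
R_total = 0.13 + 12.16 + 0.832 + 0.026 = 13.14 m²·K/W
Q = A·ΔT/R = 158 × (22.9 − (-8.37)) / 13.14 = 375.9 W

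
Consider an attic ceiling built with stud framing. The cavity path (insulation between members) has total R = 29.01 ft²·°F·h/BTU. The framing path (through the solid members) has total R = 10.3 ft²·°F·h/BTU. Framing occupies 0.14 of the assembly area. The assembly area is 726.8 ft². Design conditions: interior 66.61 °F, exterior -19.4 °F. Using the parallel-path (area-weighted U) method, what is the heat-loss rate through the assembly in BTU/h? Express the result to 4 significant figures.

U_eff = 0.86/29.01 + 0.14/10.3 = 0.029645 + 0.013592 = 0.043237
R_eff = 1/U_eff = 23.128 ft²·°F·h/BTU
Q = 726.8 × (66.61 − (-19.4)) / 23.128 = 2702.8 BTU/h

2703 BTU/h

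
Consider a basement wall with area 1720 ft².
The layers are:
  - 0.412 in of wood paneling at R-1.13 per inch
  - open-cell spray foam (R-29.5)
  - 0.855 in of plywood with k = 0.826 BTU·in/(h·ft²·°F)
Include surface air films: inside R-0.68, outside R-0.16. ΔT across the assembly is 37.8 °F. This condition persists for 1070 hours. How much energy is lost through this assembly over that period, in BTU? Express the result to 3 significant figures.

2180000 BTU

0.412 × 1.13 = 0.4656
0.855/0.826 = 1.035
R_total = 0.68 + 0.4656 + 29.5 + 1.035 + 0.16 = 31.84 ft²·°F·h/BTU
Q = 1720 × 37.8 / 31.84 = 2042 BTU/h
E = 2042 × 1070 = 2185000 BTU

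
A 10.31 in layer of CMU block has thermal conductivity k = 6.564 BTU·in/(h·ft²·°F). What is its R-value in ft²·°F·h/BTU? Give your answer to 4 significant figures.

1.571 ft²·°F·h/BTU

R = L/k = 10.31/6.564 = 1.5707 ft²·°F·h/BTU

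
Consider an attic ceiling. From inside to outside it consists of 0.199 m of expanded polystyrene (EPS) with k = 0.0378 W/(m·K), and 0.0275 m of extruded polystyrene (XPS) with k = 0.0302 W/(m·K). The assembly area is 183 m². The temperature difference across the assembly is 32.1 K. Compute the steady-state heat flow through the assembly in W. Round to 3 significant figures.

0.199/0.0378 = 5.265
0.0275/0.0302 = 0.9106
R_total = 5.265 + 0.9106 = 6.175 m²·K/W
Q = A·ΔT/R = 183 × 32.1 / 6.175 = 951.3 W

951 W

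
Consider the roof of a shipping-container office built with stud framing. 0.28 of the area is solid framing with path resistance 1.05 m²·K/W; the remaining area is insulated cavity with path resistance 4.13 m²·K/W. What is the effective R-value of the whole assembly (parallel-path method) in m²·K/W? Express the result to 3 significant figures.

2.27 m²·K/W

U_eff = 0.72/4.13 + 0.28/1.05 = 0.1743 + 0.2667 = 0.441
R_eff = 1/U_eff = 2.268 m²·K/W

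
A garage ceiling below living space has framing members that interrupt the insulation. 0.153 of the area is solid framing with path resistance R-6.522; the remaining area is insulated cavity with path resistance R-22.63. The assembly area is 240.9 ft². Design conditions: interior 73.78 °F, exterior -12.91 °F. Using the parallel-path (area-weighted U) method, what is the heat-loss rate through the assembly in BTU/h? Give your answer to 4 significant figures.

U_eff = 0.847/22.63 + 0.153/6.522 = 0.037428 + 0.023459 = 0.060887
R_eff = 1/U_eff = 16.424 ft²·°F·h/BTU
Q = 240.9 × (73.78 − (-12.91)) / 16.424 = 1271.5 BTU/h

1272 BTU/h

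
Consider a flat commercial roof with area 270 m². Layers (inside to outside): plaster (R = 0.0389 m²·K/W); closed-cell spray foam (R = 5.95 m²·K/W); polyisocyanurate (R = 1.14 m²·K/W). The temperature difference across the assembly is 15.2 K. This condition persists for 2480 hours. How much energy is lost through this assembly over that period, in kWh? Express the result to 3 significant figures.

1430 kWh

R_total = 0.0389 + 5.95 + 1.14 = 7.129 m²·K/W
Q = 270 × 15.2 / 7.129 = 575.7 W
E = 575.7 W × 2480 h / 1000 = 1428 kWh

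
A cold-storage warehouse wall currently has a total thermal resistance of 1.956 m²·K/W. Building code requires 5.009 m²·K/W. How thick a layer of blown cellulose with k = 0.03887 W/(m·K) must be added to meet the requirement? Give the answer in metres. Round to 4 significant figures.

ΔR = 5.009 − 1.956 = 3.053 m²·K/W
L = ΔR × k = 3.053 × 0.03887 = 0.11867 m

0.1187 m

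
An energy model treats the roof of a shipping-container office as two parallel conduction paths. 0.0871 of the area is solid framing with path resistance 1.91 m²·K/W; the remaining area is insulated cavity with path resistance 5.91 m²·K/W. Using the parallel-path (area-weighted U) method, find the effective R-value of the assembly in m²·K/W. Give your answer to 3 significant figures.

U_eff = 0.9129/5.91 + 0.0871/1.91 = 0.1545 + 0.0456 = 0.2001
R_eff = 1/U_eff = 4.998 m²·K/W

5.00 m²·K/W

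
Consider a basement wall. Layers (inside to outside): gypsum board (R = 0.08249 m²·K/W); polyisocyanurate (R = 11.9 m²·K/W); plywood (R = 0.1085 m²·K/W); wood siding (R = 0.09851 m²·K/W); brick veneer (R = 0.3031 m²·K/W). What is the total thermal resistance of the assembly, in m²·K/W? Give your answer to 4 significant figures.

R_total = 0.08249 + 11.9 + 0.1085 + 0.09851 + 0.3031 = 12.493 m²·K/W

12.49 m²·K/W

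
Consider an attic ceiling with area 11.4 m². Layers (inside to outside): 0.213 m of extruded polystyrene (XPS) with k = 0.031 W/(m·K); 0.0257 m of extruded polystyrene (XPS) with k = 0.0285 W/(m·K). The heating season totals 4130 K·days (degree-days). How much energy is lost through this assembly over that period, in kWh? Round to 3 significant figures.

0.213/0.031 = 6.871
0.0257/0.0285 = 0.9018
R_total = 6.871 + 0.9018 = 7.773 m²·K/W
E = A × HDD × 24 / R / 1000 = 11.4 × 4130 × 24 / 7.773 / 1000 = 145.4 kWh

145 kWh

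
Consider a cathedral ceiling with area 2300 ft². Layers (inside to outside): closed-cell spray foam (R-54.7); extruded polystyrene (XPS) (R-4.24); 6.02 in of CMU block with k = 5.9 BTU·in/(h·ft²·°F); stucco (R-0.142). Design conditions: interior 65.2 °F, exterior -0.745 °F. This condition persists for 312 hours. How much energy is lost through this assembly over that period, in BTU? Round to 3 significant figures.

787000 BTU

6.02/5.9 = 1.02
R_total = 54.7 + 4.24 + 1.02 + 0.142 = 60.1 ft²·°F·h/BTU
Q = 2300 × (65.2 − (-0.745)) / 60.1 = 2524 BTU/h
E = 2524 × 312 = 787400 BTU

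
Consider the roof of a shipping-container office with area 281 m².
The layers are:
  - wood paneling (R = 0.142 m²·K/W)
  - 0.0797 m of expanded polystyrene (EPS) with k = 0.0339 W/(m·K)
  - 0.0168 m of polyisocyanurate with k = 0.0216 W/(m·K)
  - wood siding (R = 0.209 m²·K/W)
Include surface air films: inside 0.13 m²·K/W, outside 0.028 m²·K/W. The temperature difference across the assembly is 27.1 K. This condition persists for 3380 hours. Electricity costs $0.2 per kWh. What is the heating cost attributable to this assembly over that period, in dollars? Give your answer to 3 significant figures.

0.0797/0.0339 = 2.351
0.0168/0.0216 = 0.7778
R_total = 0.13 + 0.142 + 2.351 + 0.7778 + 0.209 + 0.028 = 3.638 m²·K/W
Q = 281 × 27.1 / 3.638 = 2093 W
E = 2093 W × 3380 h / 1000 = 7075 kWh
Cost = 7075 × 0.2 = $1415

1420 dollars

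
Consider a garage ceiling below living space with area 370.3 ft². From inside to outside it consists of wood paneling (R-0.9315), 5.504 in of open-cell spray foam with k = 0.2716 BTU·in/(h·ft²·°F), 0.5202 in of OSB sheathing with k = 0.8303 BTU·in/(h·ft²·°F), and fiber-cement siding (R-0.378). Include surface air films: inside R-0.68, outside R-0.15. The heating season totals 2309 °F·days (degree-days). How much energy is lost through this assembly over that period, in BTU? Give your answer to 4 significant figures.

5.504/0.2716 = 20.265
0.5202/0.8303 = 0.62652
R_total = 0.68 + 0.9315 + 20.265 + 0.62652 + 0.378 + 0.15 = 23.031 ft²·°F·h/BTU
E = A × HDD × 24 / R = 370.3 × 2309 × 24 / 23.031 = 890990 BTU

891000 BTU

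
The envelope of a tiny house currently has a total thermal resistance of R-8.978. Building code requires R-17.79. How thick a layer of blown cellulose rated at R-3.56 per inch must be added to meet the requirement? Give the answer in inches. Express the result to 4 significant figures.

ΔR = 17.79 − 8.978 = 8.812 ft²·°F·h/BTU
L = ΔR / (R/in) = 8.812/3.56 = 2.4753 in

2.475 in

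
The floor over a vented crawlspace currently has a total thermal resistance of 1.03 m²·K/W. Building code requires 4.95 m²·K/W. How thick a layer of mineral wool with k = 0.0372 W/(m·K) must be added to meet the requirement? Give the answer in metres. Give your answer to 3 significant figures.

ΔR = 4.95 − 1.03 = 3.92 m²·K/W
L = ΔR × k = 3.92 × 0.0372 = 0.1458 m

0.146 m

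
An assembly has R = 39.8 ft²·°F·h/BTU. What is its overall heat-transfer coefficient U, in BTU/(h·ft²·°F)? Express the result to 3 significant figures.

U = 1/R = 1/39.8 = 0.02513

0.0251 BTU/(h·ft²·°F)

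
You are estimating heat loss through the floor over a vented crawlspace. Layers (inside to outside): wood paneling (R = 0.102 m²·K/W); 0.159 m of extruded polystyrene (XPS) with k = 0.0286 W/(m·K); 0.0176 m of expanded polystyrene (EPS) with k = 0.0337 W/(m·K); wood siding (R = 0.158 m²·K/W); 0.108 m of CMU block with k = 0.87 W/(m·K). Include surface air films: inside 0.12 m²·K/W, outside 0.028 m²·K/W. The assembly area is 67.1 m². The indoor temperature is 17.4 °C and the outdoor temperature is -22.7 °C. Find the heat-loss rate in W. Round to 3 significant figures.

407 W

0.159/0.0286 = 5.559
0.0176/0.0337 = 0.5223
0.108/0.87 = 0.1241
R_total = 0.12 + 0.102 + 5.559 + 0.5223 + 0.158 + 0.1241 + 0.028 = 6.614 m²·K/W
Q = A·ΔT/R = 67.1 × (17.4 − (-22.7)) / 6.614 = 406.8 W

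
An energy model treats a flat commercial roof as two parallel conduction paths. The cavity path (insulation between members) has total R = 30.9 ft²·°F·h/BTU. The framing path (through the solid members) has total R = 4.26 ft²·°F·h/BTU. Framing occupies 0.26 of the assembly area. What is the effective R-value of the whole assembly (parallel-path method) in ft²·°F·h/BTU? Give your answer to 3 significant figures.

U_eff = 0.74/30.9 + 0.26/4.26 = 0.02395 + 0.06103 = 0.08498
R_eff = 1/U_eff = 11.77 ft²·°F·h/BTU

11.8 ft²·°F·h/BTU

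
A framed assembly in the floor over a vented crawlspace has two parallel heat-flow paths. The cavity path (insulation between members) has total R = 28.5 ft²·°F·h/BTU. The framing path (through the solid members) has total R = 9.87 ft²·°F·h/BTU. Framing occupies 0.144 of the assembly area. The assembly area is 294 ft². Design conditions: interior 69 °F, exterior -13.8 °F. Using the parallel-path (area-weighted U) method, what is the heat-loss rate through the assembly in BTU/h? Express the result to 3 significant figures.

U_eff = 0.856/28.5 + 0.144/9.87 = 0.03004 + 0.01459 = 0.04462
R_eff = 1/U_eff = 22.41 ft²·°F·h/BTU
Q = 294 × (69 − (-13.8)) / 22.41 = 1086 BTU/h

1090 BTU/h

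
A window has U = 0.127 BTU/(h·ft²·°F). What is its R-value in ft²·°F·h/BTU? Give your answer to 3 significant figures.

7.87 ft²·°F·h/BTU

R = 1/U = 1/0.127 = 7.874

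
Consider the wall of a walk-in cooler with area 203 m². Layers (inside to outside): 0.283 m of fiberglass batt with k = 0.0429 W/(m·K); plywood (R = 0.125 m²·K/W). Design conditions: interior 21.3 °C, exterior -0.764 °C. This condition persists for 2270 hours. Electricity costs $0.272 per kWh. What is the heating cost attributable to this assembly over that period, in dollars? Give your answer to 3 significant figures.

411 dollars

0.283/0.0429 = 6.597
R_total = 6.597 + 0.125 = 6.722 m²·K/W
Q = 203 × (21.3 − (-0.764)) / 6.722 = 666.3 W
E = 666.3 W × 2270 h / 1000 = 1513 kWh
Cost = 1513 × 0.272 = $411.4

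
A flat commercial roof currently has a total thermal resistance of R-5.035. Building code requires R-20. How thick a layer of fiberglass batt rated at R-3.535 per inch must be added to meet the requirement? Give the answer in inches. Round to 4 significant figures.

ΔR = 20 − 5.035 = 14.965 ft²·°F·h/BTU
L = ΔR / (R/in) = 14.965/3.535 = 4.2334 in

4.233 in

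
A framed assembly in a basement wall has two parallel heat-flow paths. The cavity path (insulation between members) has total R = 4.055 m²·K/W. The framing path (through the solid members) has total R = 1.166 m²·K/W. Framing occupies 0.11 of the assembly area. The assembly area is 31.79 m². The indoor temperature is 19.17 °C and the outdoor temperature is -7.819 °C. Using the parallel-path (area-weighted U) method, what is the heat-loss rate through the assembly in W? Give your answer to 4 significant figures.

U_eff = 0.89/4.055 + 0.11/1.166 = 0.21948 + 0.09434 = 0.31382
R_eff = 1/U_eff = 3.1865 m²·K/W
Q = 31.79 × (19.17 − (-7.819)) / 3.1865 = 269.25 W

269.3 W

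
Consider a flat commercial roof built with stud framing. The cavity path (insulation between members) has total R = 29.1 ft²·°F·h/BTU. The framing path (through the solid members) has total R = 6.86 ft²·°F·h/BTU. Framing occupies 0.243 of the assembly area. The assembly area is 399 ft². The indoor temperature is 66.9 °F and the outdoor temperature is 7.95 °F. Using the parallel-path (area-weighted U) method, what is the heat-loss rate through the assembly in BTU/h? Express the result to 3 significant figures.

U_eff = 0.757/29.1 + 0.243/6.86 = 0.02601 + 0.03542 = 0.06144
R_eff = 1/U_eff = 16.28 ft²·°F·h/BTU
Q = 399 × (66.9 − 7.95) / 16.28 = 1445 BTU/h

1450 BTU/h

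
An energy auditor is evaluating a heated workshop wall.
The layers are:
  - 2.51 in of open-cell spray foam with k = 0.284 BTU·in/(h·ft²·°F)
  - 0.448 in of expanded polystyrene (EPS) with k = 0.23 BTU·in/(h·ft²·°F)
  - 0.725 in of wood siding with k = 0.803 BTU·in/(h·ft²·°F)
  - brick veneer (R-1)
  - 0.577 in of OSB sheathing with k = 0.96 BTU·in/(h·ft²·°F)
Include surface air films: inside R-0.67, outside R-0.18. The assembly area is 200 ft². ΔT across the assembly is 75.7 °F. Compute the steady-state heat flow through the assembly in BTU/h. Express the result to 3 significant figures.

2.51/0.284 = 8.838
0.448/0.23 = 1.948
0.725/0.803 = 0.9029
0.577/0.96 = 0.601
R_total = 0.67 + 8.838 + 1.948 + 0.9029 + 1 + 0.601 + 0.18 = 14.14 ft²·°F·h/BTU
Q = A·ΔT/R = 200 × 75.7 / 14.14 = 1071 BTU/h

1070 BTU/h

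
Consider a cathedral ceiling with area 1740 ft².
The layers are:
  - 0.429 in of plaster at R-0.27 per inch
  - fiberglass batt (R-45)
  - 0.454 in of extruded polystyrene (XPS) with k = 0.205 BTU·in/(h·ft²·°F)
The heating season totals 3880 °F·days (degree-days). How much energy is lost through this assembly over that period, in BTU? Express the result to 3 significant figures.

3420000 BTU

0.429 × 0.27 = 0.1158
0.454/0.205 = 2.215
R_total = 0.1158 + 45 + 2.215 = 47.33 ft²·°F·h/BTU
E = A × HDD × 24 / R = 1740 × 3880 × 24 / 47.33 = 3423000 BTU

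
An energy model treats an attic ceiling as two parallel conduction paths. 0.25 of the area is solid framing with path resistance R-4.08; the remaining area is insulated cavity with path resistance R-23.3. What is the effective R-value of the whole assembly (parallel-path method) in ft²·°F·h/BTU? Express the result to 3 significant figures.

U_eff = 0.75/23.3 + 0.25/4.08 = 0.03219 + 0.06127 = 0.09346
R_eff = 1/U_eff = 10.7 ft²·°F·h/BTU

10.7 ft²·°F·h/BTU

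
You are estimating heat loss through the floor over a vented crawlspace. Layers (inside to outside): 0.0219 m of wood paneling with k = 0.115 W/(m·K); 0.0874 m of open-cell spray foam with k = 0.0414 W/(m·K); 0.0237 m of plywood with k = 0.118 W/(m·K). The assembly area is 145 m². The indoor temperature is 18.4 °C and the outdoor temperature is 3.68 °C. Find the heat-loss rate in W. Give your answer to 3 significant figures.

853 W

0.0219/0.115 = 0.1904
0.0874/0.0414 = 2.111
0.0237/0.118 = 0.2008
R_total = 0.1904 + 2.111 + 0.2008 = 2.502 m²·K/W
Q = A·ΔT/R = 145 × (18.4 − 3.68) / 2.502 = 852.9 W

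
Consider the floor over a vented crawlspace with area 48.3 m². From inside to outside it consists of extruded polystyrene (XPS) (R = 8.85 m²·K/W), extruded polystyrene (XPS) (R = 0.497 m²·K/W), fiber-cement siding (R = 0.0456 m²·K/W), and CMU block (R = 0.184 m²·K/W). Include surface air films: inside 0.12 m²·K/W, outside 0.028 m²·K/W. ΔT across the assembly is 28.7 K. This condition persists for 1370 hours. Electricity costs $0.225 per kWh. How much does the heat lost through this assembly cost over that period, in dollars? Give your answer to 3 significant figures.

43.9 dollars

R_total = 0.12 + 8.85 + 0.497 + 0.0456 + 0.184 + 0.028 = 9.725 m²·K/W
Q = 48.3 × 28.7 / 9.725 = 142.5 W
E = 142.5 W × 1370 h / 1000 = 195.3 kWh
Cost = 195.3 × 0.225 = $43.94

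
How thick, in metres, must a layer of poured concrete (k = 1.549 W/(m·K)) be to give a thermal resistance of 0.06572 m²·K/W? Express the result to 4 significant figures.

0.1018 m

L = R·k = 0.06572 × 1.549 = 0.1018 m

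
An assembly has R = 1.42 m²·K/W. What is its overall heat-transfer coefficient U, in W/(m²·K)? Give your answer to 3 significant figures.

U = 1/R = 1/1.42 = 0.7042

0.704 W/(m²·K)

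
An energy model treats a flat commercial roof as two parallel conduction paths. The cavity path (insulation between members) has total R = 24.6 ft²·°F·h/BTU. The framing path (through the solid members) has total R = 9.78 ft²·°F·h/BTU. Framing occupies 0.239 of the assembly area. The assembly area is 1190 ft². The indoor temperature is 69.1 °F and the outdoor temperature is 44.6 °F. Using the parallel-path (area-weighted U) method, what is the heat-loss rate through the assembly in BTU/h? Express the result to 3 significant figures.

1610 BTU/h

U_eff = 0.761/24.6 + 0.239/9.78 = 0.03093 + 0.02444 = 0.05537
R_eff = 1/U_eff = 18.06 ft²·°F·h/BTU
Q = 1190 × (69.1 − 44.6) / 18.06 = 1614 BTU/h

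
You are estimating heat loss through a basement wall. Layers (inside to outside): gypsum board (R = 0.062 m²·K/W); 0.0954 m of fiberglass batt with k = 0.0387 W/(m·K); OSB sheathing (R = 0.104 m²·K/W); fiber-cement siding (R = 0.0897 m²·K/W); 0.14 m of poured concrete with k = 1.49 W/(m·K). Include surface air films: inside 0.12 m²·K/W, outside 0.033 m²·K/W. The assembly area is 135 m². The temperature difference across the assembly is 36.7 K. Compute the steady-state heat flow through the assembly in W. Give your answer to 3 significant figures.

0.0954/0.0387 = 2.465
0.14/1.49 = 0.09396
R_total = 0.12 + 0.062 + 2.465 + 0.104 + 0.0897 + 0.09396 + 0.033 = 2.968 m²·K/W
Q = A·ΔT/R = 135 × 36.7 / 2.968 = 1669 W

1670 W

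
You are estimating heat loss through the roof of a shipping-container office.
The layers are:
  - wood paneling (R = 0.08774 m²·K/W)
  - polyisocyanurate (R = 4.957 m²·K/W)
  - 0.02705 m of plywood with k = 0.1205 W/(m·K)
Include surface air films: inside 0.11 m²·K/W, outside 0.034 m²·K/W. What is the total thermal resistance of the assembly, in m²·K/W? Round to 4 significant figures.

5.413 m²·K/W

0.02705/0.1205 = 0.22448
R_total = 0.11 + 0.08774 + 4.957 + 0.22448 + 0.034 = 5.4132 m²·K/W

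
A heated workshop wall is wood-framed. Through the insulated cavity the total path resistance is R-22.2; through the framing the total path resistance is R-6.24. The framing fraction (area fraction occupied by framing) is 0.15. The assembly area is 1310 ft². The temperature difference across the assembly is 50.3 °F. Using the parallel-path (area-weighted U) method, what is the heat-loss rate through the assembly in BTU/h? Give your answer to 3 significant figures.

U_eff = 0.85/22.2 + 0.15/6.24 = 0.03829 + 0.02404 = 0.06233
R_eff = 1/U_eff = 16.04 ft²·°F·h/BTU
Q = 1310 × 50.3 / 16.04 = 4107 BTU/h

4110 BTU/h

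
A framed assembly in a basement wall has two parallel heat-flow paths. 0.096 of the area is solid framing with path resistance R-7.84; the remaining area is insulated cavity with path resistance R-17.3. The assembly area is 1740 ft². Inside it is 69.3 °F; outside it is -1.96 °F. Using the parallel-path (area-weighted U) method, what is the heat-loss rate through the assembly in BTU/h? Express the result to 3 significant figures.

U_eff = 0.904/17.3 + 0.096/7.84 = 0.05225 + 0.01224 = 0.0645
R_eff = 1/U_eff = 15.5 ft²·°F·h/BTU
Q = 1740 × (69.3 − (-1.96)) / 15.5 = 7997 BTU/h

8000 BTU/h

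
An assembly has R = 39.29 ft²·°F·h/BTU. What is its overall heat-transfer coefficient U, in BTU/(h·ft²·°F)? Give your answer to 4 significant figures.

U = 1/R = 1/39.29 = 0.025452

0.02545 BTU/(h·ft²·°F)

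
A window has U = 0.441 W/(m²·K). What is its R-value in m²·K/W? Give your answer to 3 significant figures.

2.27 m²·K/W

R = 1/U = 1/0.441 = 2.268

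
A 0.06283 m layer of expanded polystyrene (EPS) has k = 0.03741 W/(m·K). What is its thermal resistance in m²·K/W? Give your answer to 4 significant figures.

R = L/k = 0.06283/0.03741 = 1.6795 m²·K/W

1.679 m²·K/W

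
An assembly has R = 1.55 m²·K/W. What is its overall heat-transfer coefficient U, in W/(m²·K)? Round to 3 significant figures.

0.645 W/(m²·K)

U = 1/R = 1/1.55 = 0.6452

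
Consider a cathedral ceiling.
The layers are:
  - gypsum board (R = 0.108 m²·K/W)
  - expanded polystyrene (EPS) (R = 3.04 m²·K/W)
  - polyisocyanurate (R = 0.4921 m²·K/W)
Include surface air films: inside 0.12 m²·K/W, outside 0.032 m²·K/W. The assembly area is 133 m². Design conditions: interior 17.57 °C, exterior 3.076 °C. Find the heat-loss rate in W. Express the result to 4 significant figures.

508.3 W

R_total = 0.12 + 0.108 + 3.04 + 0.4921 + 0.032 = 3.7921 m²·K/W
Q = A·ΔT/R = 133 × (17.57 − 3.076) / 3.7921 = 508.35 W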